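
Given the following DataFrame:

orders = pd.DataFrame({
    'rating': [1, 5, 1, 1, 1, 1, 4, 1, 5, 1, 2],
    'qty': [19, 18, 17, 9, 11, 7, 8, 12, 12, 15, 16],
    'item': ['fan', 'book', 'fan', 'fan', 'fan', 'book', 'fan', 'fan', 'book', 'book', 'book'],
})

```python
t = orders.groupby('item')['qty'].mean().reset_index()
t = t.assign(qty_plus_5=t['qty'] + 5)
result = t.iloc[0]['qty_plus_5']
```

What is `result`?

group by item, mean of qty:
item
book    13.600000
fan     12.666667
Name: qty, dtype: float64
reset_index():
   item        qty
0  book  13.600000
1   fan  12.666667
add column qty_plus_5 = t['qty'] + 5:
   item        qty  qty_plus_5
0  book  13.600000   18.600000
1   fan  12.666667   17.666667
Hence 18.6.

18.6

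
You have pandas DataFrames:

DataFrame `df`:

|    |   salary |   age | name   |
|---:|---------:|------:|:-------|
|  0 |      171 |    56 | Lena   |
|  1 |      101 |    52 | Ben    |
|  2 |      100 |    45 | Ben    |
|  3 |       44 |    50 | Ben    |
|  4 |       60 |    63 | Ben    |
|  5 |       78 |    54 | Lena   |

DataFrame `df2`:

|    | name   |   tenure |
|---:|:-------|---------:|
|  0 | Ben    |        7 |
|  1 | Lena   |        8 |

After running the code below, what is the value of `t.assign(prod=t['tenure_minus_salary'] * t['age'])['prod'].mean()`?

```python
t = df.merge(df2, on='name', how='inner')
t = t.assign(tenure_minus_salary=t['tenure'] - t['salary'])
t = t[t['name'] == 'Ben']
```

-3565.5

merge on 'name' (how='inner') → 6 rows:
   salary  age  name  tenure
0     171   56  Lena       8
1     101   52   Ben       7
2     100   45   Ben       7
3      44   50   Ben       7
4      60   63   Ben       7
5      78   54  Lena       8
add column tenure_minus_salary = t['tenure'] - t['salary']:
   salary  age  name  tenure  tenure_minus_salary
0     171   56  Lena       8                 -163
1     101   52   Ben       7                  -94
2     100   45   Ben       7                  -93
3      44   50   Ben       7                  -37
4      60   63   Ben       7                  -53
5      78   54  Lena       8                  -70
filter rows where name == 'Ben':
   salary  age name  tenure  tenure_minus_salary
1     101   52  Ben       7                  -94
2     100   45  Ben       7                  -93
3      44   50  Ben       7                  -37
4      60   63  Ben       7                  -53
add column prod = t['tenure_minus_salary'] * t['age']:
   salary  age name  tenure  tenure_minus_salary  prod
1     101   52  Ben       7                  -94 -4888
2     100   45  Ben       7                  -93 -4185
3      44   50  Ben       7                  -37 -1850
4      60   63  Ben       7                  -53 -3339
Reading off the mean of column 'prod', we get -3565.5.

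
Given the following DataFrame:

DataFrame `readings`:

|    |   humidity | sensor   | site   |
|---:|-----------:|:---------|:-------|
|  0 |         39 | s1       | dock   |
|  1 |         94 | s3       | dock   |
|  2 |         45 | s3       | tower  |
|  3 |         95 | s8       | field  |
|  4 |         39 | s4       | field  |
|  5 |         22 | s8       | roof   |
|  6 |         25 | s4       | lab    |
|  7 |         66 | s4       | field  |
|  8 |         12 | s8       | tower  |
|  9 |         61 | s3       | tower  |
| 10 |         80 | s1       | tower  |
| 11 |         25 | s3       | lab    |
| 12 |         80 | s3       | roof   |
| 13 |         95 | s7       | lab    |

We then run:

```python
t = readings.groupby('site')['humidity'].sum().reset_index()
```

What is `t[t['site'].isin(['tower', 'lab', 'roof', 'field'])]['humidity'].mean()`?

group by site, sum of humidity:
site
dock     133
field    200
lab      145
roof     102
tower    198
Name: humidity, dtype: int64
reset_index():
    site  humidity
0   dock       133
1  field       200
2    lab       145
3   roof       102
4  tower       198
filter rows where site in ['tower', 'lab', 'roof', 'field']:
    site  humidity
1  field       200
2    lab       145
3   roof       102
4  tower       198

161.25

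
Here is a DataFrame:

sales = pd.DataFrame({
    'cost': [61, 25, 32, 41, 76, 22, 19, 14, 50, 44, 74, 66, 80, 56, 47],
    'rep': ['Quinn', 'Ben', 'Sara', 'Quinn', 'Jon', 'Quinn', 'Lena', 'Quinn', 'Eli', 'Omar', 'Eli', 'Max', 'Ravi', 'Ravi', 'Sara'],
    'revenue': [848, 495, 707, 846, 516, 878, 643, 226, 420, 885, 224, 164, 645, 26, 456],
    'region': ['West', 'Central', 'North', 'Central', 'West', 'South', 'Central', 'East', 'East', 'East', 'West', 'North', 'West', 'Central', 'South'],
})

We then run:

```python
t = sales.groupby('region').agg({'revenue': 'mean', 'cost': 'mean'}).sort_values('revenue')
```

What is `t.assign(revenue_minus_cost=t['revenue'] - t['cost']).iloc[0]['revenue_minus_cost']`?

group by region: mean(revenue), mean(cost):
            revenue   cost
region                    
Central  502.500000  35.25
East     510.333333  36.00
North    435.500000  49.00
South    667.000000  34.50
West     558.250000  72.75
sort by revenue:
            revenue   cost
region                    
North    435.500000  49.00
Central  502.500000  35.25
East     510.333333  36.00
West     558.250000  72.75
South    667.000000  34.50
add column revenue_minus_cost = t['revenue'] - t['cost']:
            revenue   cost  revenue_minus_cost
region                                        
North    435.500000  49.00          386.500000
Central  502.500000  35.25          467.250000
East     510.333333  36.00          474.333333
West     558.250000  72.75          485.500000
South    667.000000  34.50          632.500000
Then the value at position 0, column 'revenue_minus_cost': 386.5

386.5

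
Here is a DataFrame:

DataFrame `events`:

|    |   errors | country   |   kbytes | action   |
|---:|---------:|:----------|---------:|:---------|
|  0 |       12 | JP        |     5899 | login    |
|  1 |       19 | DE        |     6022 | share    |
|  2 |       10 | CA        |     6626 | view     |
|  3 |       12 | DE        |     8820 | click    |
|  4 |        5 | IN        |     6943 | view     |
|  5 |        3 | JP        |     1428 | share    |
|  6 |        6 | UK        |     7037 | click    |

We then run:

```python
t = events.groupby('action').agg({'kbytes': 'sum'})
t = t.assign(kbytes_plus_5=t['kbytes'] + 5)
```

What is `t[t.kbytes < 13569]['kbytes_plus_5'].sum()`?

group by action, sum of kbytes:
        kbytes
action        
click    15857
login     5899
share     7450
view     13569
add column kbytes_plus_5 = t['kbytes'] + 5:
        kbytes  kbytes_plus_5
action                       
click    15857          15862
login     5899           5904
share     7450           7455
view     13569          13574
filter rows where kbytes < 13569:
        kbytes  kbytes_plus_5
action                       
login     5899           5904
share     7450           7455
Finally, sum of column 'kbytes_plus_5' = 13359.

13359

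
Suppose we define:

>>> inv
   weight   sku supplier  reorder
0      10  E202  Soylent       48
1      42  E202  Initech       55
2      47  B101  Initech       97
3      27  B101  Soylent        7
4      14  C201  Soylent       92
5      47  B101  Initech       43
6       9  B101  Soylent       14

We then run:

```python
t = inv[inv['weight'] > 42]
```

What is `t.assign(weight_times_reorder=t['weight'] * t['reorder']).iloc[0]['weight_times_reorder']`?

4559

filter rows where weight > 42:
   weight   sku supplier  reorder
2      47  B101  Initech       97
5      47  B101  Initech       43
add column weight_times_reorder = t['weight'] * t['reorder']:
   weight   sku supplier  reorder  weight_times_reorder
2      47  B101  Initech       97                  4559
5      47  B101  Initech       43                  2021
Then the value at position 0, column 'weight_times_reorder': 4559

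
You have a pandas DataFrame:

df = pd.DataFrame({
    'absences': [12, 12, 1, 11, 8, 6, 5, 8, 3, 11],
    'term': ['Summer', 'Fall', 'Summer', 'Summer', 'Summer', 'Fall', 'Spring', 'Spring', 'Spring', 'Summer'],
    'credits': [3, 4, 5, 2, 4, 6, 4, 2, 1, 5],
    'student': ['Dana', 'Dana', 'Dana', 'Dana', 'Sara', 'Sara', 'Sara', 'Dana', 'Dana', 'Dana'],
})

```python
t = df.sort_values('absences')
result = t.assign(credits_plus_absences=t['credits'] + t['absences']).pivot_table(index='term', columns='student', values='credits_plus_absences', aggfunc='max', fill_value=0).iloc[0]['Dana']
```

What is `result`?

16

sort by absences:
   absences    term  credits student
2         1  Summer        5    Dana
8         3  Spring        1    Dana
6         5  Spring        4    Sara
5         6    Fall        6    Sara
4         8  Summer        4    Sara
7         8  Spring        2    Dana
3        11  Summer        2    Dana
9        11  Summer        5    Dana
0        12  Summer        3    Dana
1        12    Fall        4    Dana
add column credits_plus_absences = t['credits'] + t['absences']:
   absences    term  credits student  credits_plus_absences
2         1  Summer        5    Dana                      6
8         3  Spring        1    Dana                      4
6         5  Spring        4    Sara                      9
5         6    Fall        6    Sara                     12
4         8  Summer        4    Sara                     12
7         8  Spring        2    Dana                     10
3        11  Summer        2    Dana                     13
9        11  Summer        5    Dana                     16
0        12  Summer        3    Dana                     15
1        12    Fall        4    Dana                     16
pivot: rows=term, cols=student, max(credits_plus_absences):
student  Dana  Sara
term               
Fall       16    12
Spring     10     9
Summer     16    12
value at position 0, column 'Dana' → 16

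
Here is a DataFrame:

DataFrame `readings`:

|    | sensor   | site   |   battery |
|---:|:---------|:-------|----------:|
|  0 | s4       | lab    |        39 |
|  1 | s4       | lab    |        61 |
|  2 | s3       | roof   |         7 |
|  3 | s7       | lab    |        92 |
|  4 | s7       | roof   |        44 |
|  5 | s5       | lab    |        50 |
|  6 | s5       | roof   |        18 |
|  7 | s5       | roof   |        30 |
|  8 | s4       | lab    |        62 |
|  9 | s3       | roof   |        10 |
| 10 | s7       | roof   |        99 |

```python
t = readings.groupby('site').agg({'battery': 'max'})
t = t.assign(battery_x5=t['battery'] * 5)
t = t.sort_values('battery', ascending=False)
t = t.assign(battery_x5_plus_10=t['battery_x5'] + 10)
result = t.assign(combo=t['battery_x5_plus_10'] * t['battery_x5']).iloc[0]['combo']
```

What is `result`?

249975

group by site, max of battery:
      battery
site         
lab        92
roof       99
add column battery_x5 = t['battery'] * 5:
      battery  battery_x5
site                     
lab        92         460
roof       99         495
sort by battery descending:
      battery  battery_x5
site                     
roof       99         495
lab        92         460
add column battery_x5_plus_10 = t['battery_x5'] + 10:
      battery  battery_x5  battery_x5_plus_10
site                                         
roof       99         495                 505
lab        92         460                 470
add column combo = t['battery_x5_plus_10'] * t['battery_x5']:
      battery  battery_x5  battery_x5_plus_10   combo
site                                                 
roof       99         495                 505  249975
lab        92         460                 470  216200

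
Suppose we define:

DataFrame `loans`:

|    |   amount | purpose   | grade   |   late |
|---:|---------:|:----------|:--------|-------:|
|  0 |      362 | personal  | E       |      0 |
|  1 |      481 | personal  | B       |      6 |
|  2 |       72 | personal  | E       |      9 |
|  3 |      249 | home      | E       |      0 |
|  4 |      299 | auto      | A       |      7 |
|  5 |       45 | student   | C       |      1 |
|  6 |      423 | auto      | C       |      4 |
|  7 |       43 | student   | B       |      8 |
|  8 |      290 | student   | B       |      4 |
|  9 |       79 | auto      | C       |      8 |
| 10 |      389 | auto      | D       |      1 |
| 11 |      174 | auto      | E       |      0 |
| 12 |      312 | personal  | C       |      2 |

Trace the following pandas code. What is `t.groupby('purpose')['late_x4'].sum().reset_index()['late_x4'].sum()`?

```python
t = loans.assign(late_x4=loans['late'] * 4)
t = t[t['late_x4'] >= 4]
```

200

add column late_x4 = loans['late'] * 4:
    amount   purpose grade  late  late_x4
0      362  personal     E     0        0
1      481  personal     B     6       24
2       72  personal     E     9       36
3      249      home     E     0        0
4      299      auto     A     7       28
5       45   student     C     1        4
6      423      auto     C     4       16
7       43   student     B     8       32
8      290   student     B     4       16
9       79      auto     C     8       32
10     389      auto     D     1        4
11     174      auto     E     0        0
12     312  personal     C     2        8
filter rows where late_x4 >= 4:
    amount   purpose grade  late  late_x4
1      481  personal     B     6       24
2       72  personal     E     9       36
4      299      auto     A     7       28
5       45   student     C     1        4
6      423      auto     C     4       16
7       43   student     B     8       32
8      290   student     B     4       16
9       79      auto     C     8       32
10     389      auto     D     1        4
12     312  personal     C     2        8
group by purpose, sum of late_x4:
purpose
auto        80
personal    68
student     52
Name: late_x4, dtype: int64
reset_index():
    purpose  late_x4
0      auto       80
1  personal       68
2   student       52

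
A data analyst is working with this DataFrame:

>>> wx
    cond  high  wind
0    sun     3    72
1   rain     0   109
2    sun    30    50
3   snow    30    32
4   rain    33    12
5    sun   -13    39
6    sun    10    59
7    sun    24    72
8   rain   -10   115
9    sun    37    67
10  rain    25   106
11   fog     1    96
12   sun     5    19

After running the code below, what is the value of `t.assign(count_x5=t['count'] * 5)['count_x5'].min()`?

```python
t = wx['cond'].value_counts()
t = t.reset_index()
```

value_counts of cond:
cond
sun     7
rain    4
snow    1
fog     1
Name: count, dtype: int64
reset_index():
   cond  count
0   sun      7
1  rain      4
2  snow      1
3   fog      1
add column count_x5 = t['count'] * 5:
   cond  count  count_x5
0   sun      7        35
1  rain      4        20
2  snow      1         5
3   fog      1         5
So min() = 5.

5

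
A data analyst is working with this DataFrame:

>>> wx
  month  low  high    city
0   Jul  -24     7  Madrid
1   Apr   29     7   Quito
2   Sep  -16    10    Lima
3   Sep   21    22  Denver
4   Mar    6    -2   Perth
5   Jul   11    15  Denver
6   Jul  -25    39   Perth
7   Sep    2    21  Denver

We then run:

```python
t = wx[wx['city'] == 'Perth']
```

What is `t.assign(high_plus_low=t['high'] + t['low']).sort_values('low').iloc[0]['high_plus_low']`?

14

filter rows where city == 'Perth':
  month  low  high   city
4   Mar    6    -2  Perth
6   Jul  -25    39  Perth
add column high_plus_low = t['high'] + t['low']:
  month  low  high   city  high_plus_low
4   Mar    6    -2  Perth              4
6   Jul  -25    39  Perth             14
sort by low:
  month  low  high   city  high_plus_low
6   Jul  -25    39  Perth             14
4   Mar    6    -2  Perth              4
Reading off the value at position 0, column 'high_plus_low', we get 14.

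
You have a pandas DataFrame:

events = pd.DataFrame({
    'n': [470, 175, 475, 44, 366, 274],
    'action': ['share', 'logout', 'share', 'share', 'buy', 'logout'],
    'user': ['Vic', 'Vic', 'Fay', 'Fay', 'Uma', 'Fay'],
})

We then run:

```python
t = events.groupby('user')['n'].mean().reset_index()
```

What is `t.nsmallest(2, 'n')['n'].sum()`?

group by user, mean of n:
user
Fay    264.333333
Uma    366.000000
Vic    322.500000
Name: n, dtype: float64
reset_index():
  user           n
0  Fay  264.333333
1  Uma  366.000000
2  Vic  322.500000
take 2 rows with smallest n:
  user           n
0  Fay  264.333333
2  Vic  322.500000
Finally, sum of column 'n' = 586.833333333.

586.833333333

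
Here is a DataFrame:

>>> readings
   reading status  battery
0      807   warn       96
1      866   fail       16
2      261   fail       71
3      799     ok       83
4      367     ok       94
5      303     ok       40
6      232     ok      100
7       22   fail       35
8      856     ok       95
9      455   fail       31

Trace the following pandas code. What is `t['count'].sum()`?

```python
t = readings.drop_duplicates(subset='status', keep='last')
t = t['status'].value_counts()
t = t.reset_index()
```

3

drop duplicate status (keep=last):
   reading status  battery
0      807   warn       96
8      856     ok       95
9      455   fail       31
value_counts of status:
status
warn    1
ok      1
fail    1
Name: count, dtype: int64
reset_index():
  status  count
0   warn      1
1     ok      1
2   fail      1
Hence 3.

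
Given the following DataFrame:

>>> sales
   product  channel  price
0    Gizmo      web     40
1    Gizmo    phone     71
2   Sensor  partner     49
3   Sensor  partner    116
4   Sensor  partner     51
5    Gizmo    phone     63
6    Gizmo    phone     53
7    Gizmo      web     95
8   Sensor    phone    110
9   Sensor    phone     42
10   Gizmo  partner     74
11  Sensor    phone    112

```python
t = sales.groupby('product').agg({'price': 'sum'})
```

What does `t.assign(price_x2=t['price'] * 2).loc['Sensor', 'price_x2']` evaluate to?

960

group by product, sum of price:
         price
product       
Gizmo      396
Sensor     480
add column price_x2 = t['price'] * 2:
         price  price_x2
product                 
Gizmo      396       792
Sensor     480       960
The value at row 'Sensor', column 'price_x2' is 960.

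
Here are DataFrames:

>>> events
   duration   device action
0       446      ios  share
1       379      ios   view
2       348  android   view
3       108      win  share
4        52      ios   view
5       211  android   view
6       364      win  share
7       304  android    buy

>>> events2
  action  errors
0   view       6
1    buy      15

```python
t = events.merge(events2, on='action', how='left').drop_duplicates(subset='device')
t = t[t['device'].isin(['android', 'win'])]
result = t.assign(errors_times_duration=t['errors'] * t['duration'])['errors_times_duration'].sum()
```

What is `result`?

2088.0

merge on 'action' (how='left') → 8 rows:
   duration   device action  errors
0       446      ios  share     NaN
1       379      ios   view     6.0
2       348  android   view     6.0
3       108      win  share     NaN
4        52      ios   view     6.0
5       211  android   view     6.0
6       364      win  share     NaN
7       304  android    buy    15.0
drop duplicate device (keep=first):
   duration   device action  errors
0       446      ios  share     NaN
2       348  android   view     6.0
3       108      win  share     NaN
filter rows where device in ['android', 'win']:
   duration   device action  errors
2       348  android   view     6.0
3       108      win  share     NaN
add column errors_times_duration = t['errors'] * t['duration']:
   duration   device action  errors  errors_times_duration
2       348  android   view     6.0                 2088.0
3       108      win  share     NaN                    NaN
Taking the sum of column 'errors_times_duration' gives 2088.0.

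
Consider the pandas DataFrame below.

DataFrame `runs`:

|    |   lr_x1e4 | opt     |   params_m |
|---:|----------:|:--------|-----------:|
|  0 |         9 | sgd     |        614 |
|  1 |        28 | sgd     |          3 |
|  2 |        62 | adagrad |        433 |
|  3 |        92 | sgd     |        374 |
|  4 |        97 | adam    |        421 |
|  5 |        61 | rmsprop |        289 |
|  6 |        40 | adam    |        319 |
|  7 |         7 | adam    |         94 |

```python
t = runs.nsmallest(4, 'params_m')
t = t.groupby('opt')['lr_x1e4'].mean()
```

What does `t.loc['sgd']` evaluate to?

28.0

take 4 rows with smallest params_m:
   lr_x1e4      opt  params_m
1       28      sgd         3
7        7     adam        94
5       61  rmsprop       289
6       40     adam       319
group by opt, mean of lr_x1e4:
opt
adam       23.5
rmsprop    61.0
sgd        28.0
Name: lr_x1e4, dtype: float64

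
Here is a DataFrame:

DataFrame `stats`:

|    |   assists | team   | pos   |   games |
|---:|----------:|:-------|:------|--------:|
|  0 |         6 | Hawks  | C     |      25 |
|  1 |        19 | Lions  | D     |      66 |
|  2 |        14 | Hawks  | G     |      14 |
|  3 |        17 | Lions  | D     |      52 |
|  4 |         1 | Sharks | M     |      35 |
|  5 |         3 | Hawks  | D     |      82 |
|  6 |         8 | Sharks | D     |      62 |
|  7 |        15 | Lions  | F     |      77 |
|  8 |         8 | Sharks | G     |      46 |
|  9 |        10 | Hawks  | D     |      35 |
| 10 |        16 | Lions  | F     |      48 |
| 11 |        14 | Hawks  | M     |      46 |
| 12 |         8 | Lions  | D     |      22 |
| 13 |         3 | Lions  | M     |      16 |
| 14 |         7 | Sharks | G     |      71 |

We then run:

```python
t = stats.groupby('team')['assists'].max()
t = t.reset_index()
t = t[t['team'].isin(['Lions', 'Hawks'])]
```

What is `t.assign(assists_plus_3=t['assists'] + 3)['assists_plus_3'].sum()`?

39

group by team, max of assists:
team
Hawks     14
Lions     19
Sharks     8
Name: assists, dtype: int64
reset_index():
     team  assists
0   Hawks       14
1   Lions       19
2  Sharks        8
filter rows where team in ['Lions', 'Hawks']:
    team  assists
0  Hawks       14
1  Lions       19
add column assists_plus_3 = t['assists'] + 3:
    team  assists  assists_plus_3
0  Hawks       14              17
1  Lions       19              22
Taking the sum of column 'assists_plus_3' gives 39.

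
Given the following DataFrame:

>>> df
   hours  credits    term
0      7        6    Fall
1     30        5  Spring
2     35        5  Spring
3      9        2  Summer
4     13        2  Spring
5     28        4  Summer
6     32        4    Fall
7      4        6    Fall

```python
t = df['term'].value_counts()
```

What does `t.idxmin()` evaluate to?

value_counts of term:
term
Fall      3
Spring    3
Summer    2
Name: count, dtype: int64

Summer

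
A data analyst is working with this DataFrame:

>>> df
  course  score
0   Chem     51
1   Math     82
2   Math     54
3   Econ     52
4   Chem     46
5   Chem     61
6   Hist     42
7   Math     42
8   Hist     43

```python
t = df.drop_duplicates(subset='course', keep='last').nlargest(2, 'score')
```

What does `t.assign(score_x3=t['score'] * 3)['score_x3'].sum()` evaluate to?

drop duplicate course (keep=last):
  course  score
3   Econ     52
5   Chem     61
7   Math     42
8   Hist     43
take 2 rows with largest score:
  course  score
5   Chem     61
3   Econ     52
add column score_x3 = t['score'] * 3:
  course  score  score_x3
5   Chem     61       183
3   Econ     52       156
Reading off the sum of column 'score_x3', we get 339.

339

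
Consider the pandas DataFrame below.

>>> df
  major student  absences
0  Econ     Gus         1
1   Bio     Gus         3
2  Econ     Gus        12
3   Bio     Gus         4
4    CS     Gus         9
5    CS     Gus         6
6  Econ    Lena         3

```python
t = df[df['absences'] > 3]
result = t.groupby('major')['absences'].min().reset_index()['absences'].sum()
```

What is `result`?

filter rows where absences > 3:
  major student  absences
2  Econ     Gus        12
3   Bio     Gus         4
4    CS     Gus         9
5    CS     Gus         6
group by major, min of absences:
major
Bio      4
CS       6
Econ    12
Name: absences, dtype: int64
reset_index():
  major  absences
0   Bio         4
1    CS         6
2  Econ        12
Finally, sum of column 'absences' = 22.

22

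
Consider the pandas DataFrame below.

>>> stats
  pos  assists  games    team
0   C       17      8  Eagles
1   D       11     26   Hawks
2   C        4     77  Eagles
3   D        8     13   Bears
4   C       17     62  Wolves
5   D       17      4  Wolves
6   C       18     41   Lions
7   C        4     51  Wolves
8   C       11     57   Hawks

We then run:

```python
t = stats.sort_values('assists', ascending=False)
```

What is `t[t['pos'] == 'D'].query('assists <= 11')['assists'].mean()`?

9.5

sort by assists descending:
  pos  assists  games    team
6   C       18     41   Lions
0   C       17      8  Eagles
4   C       17     62  Wolves
5   D       17      4  Wolves
1   D       11     26   Hawks
8   C       11     57   Hawks
3   D        8     13   Bears
2   C        4     77  Eagles
7   C        4     51  Wolves
filter rows where pos == 'D':
  pos  assists  games    team
5   D       17      4  Wolves
1   D       11     26   Hawks
3   D        8     13   Bears
filter rows where assists <= 11:
  pos  assists  games   team
1   D       11     26  Hawks
3   D        8     13  Bears
mean of column 'assists' → 9.5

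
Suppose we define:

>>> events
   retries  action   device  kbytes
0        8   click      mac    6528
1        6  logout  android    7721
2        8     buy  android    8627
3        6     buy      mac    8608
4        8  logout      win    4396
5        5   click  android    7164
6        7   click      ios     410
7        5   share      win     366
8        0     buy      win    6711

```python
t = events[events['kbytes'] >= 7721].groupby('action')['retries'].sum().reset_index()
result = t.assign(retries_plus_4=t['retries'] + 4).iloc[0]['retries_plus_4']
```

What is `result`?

filter rows where kbytes >= 7721:
   retries  action   device  kbytes
1        6  logout  android    7721
2        8     buy  android    8627
3        6     buy      mac    8608
group by action, sum of retries:
action
buy       14
logout     6
Name: retries, dtype: int64
reset_index():
   action  retries
0     buy       14
1  logout        6
add column retries_plus_4 = t['retries'] + 4:
   action  retries  retries_plus_4
0     buy       14              18
1  logout        6              10
Then the value at position 0, column 'retries_plus_4': 18

18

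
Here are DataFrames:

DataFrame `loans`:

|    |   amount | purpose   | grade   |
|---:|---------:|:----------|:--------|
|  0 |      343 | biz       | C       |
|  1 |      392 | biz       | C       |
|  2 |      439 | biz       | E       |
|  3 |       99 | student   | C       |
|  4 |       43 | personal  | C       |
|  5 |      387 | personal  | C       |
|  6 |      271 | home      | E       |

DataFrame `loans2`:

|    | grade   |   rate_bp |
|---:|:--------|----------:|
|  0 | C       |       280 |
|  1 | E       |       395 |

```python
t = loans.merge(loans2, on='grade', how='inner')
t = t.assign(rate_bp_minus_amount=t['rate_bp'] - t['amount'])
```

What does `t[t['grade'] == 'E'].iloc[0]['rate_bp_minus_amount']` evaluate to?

merge on 'grade' (how='inner') → 7 rows:
   amount   purpose grade  rate_bp
0     343       biz     C      280
1     392       biz     C      280
2     439       biz     E      395
3      99   student     C      280
4      43  personal     C      280
5     387  personal     C      280
6     271      home     E      395
add column rate_bp_minus_amount = t['rate_bp'] - t['amount']:
   amount   purpose grade  rate_bp  rate_bp_minus_amount
0     343       biz     C      280                   -63
1     392       biz     C      280                  -112
2     439       biz     E      395                   -44
3      99   student     C      280                   181
4      43  personal     C      280                   237
5     387  personal     C      280                  -107
6     271      home     E      395                   124
filter rows where grade == 'E':
   amount purpose grade  rate_bp  rate_bp_minus_amount
2     439     biz     E      395                   -44
6     271    home     E      395                   124

-44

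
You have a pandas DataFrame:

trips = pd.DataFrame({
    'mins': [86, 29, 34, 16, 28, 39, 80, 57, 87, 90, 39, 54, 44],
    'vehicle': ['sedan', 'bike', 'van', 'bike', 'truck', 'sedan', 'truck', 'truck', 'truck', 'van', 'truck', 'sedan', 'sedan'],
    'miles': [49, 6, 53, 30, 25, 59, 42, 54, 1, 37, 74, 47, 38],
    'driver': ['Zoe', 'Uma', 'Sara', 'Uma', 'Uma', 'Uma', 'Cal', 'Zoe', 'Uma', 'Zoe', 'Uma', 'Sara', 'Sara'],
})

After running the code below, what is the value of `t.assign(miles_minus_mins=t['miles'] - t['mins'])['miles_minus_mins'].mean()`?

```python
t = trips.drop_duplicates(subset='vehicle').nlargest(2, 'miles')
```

-9.0

drop duplicate vehicle (keep=first):
   mins vehicle  miles driver
0    86   sedan     49    Zoe
1    29    bike      6    Uma
2    34     van     53   Sara
4    28   truck     25    Uma
take 2 rows with largest miles:
   mins vehicle  miles driver
2    34     van     53   Sara
0    86   sedan     49    Zoe
add column miles_minus_mins = t['miles'] - t['mins']:
   mins vehicle  miles driver  miles_minus_mins
2    34     van     53   Sara                19
0    86   sedan     49    Zoe               -37
Reading off the mean of column 'miles_minus_mins', we get -9.0.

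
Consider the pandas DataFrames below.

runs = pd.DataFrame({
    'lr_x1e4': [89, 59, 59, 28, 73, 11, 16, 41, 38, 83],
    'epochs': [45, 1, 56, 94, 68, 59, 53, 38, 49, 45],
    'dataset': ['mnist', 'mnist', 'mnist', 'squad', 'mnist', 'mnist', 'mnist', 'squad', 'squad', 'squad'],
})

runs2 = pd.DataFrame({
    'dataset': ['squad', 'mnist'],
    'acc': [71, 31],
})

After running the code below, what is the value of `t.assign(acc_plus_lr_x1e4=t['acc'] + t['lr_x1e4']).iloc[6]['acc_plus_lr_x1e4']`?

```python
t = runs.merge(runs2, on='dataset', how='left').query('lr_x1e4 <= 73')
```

112

merge on 'dataset' (how='left') → 10 rows:
   lr_x1e4  epochs dataset  acc
0       89      45   mnist   31
1       59       1   mnist   31
2       59      56   mnist   31
3       28      94   squad   71
4       73      68   mnist   31
5       11      59   mnist   31
6       16      53   mnist   31
7       41      38   squad   71
8       38      49   squad   71
9       83      45   squad   71
filter rows where lr_x1e4 <= 73:
   lr_x1e4  epochs dataset  acc
1       59       1   mnist   31
2       59      56   mnist   31
3       28      94   squad   71
4       73      68   mnist   31
5       11      59   mnist   31
6       16      53   mnist   31
7       41      38   squad   71
8       38      49   squad   71
add column acc_plus_lr_x1e4 = t['acc'] + t['lr_x1e4']:
   lr_x1e4  epochs dataset  acc  acc_plus_lr_x1e4
1       59       1   mnist   31                90
2       59      56   mnist   31                90
3       28      94   squad   71                99
4       73      68   mnist   31               104
5       11      59   mnist   31                42
6       16      53   mnist   31                47
7       41      38   squad   71               112
8       38      49   squad   71               109
Then the value at position 6, column 'acc_plus_lr_x1e4': 112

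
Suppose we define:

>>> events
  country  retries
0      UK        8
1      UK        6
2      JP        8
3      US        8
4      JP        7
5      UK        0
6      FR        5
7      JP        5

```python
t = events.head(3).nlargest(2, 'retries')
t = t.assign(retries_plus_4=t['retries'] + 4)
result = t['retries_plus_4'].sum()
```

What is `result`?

take first 3 rows:
  country  retries
0      UK        8
1      UK        6
2      JP        8
take 2 rows with largest retries:
  country  retries
0      UK        8
2      JP        8
add column retries_plus_4 = t['retries'] + 4:
  country  retries  retries_plus_4
0      UK        8              12
2      JP        8              12
The sum of column 'retries_plus_4' is 24.

24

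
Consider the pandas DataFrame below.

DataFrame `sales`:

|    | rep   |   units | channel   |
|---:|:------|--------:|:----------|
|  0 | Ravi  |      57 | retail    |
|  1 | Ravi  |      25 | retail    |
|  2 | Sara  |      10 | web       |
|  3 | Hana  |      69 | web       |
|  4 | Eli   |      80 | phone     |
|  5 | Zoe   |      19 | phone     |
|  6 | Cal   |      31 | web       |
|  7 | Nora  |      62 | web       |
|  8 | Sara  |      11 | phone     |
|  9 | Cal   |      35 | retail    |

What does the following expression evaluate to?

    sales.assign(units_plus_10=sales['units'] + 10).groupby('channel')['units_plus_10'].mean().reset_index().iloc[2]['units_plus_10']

53.0

add column units_plus_10 = sales['units'] + 10:
    rep  units channel  units_plus_10
0  Ravi     57  retail             67
1  Ravi     25  retail             35
2  Sara     10     web             20
3  Hana     69     web             79
4   Eli     80   phone             90
5   Zoe     19   phone             29
6   Cal     31     web             41
7  Nora     62     web             72
8  Sara     11   phone             21
9   Cal     35  retail             45
group by channel, mean of units_plus_10:
channel
phone     46.666667
retail    49.000000
web       53.000000
Name: units_plus_10, dtype: float64
reset_index():
  channel  units_plus_10
0   phone      46.666667
1  retail      49.000000
2     web      53.000000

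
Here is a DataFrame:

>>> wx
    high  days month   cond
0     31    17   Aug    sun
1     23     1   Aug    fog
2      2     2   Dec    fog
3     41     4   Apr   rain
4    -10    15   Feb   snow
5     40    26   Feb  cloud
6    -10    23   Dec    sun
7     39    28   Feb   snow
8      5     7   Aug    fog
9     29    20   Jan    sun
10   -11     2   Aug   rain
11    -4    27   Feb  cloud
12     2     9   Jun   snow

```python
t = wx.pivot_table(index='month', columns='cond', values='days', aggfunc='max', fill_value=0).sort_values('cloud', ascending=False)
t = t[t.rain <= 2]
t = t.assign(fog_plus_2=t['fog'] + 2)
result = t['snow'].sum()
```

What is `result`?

pivot: rows=month, cols=cond, max(days):
cond   cloud  fog  rain  snow  sun
month                             
Apr        0    0     4     0    0
Aug        0    7     2     0   17
Dec        0    2     0     0   23
Feb       27    0     0    28    0
Jan        0    0     0     0   20
Jun        0    0     0     9    0
sort by cloud descending:
cond   cloud  fog  rain  snow  sun
month                             
Feb       27    0     0    28    0
Apr        0    0     4     0    0
Aug        0    7     2     0   17
Dec        0    2     0     0   23
Jan        0    0     0     0   20
Jun        0    0     0     9    0
filter rows where rain <= 2:
cond   cloud  fog  rain  snow  sun
month                             
Feb       27    0     0    28    0
Aug        0    7     2     0   17
Dec        0    2     0     0   23
Jan        0    0     0     0   20
Jun        0    0     0     9    0
add column fog_plus_2 = t['fog'] + 2:
cond   cloud  fog  rain  snow  sun  fog_plus_2
month                                         
Feb       27    0     0    28    0           2
Aug        0    7     2     0   17           9
Dec        0    2     0     0   23           4
Jan        0    0     0     0   20           2
Jun        0    0     0     9    0           2

37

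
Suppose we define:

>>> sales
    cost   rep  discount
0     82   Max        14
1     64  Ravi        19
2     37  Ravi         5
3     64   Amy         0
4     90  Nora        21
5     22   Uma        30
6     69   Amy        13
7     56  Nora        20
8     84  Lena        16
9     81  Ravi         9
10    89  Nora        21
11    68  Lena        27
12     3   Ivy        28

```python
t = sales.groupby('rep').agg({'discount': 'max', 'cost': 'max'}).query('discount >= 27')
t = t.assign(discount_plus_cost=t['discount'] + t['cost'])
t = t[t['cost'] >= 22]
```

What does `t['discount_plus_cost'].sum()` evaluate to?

163

group by rep: max(discount), max(cost):
      discount  cost
rep                 
Amy         13    69
Ivy         28     3
Lena        27    84
Max         14    82
Nora        21    90
Ravi        19    81
Uma         30    22
filter rows where discount >= 27:
      discount  cost
rep                 
Ivy         28     3
Lena        27    84
Uma         30    22
add column discount_plus_cost = t['discount'] + t['cost']:
      discount  cost  discount_plus_cost
rep                                     
Ivy         28     3                  31
Lena        27    84                 111
Uma         30    22                  52
filter rows where cost >= 22:
      discount  cost  discount_plus_cost
rep                                     
Lena        27    84                 111
Uma         30    22                  52
So sum() = 163.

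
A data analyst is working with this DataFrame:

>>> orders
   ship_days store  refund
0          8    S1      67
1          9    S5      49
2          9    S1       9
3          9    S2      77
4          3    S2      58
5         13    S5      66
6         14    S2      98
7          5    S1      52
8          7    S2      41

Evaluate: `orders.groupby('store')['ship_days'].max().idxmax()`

group by store, max of ship_days:
store
S1     9
S2    14
S5    13
Name: ship_days, dtype: int64

S2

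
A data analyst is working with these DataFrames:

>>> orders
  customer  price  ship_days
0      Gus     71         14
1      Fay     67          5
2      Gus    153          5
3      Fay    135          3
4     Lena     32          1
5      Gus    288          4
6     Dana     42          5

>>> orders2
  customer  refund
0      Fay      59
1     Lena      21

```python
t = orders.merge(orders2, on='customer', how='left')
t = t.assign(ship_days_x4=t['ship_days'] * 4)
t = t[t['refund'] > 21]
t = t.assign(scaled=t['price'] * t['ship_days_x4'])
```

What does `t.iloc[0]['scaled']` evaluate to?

merge on 'customer' (how='left') → 7 rows:
  customer  price  ship_days  refund
0      Gus     71         14     NaN
1      Fay     67          5    59.0
2      Gus    153          5     NaN
3      Fay    135          3    59.0
4     Lena     32          1    21.0
5      Gus    288          4     NaN
6     Dana     42          5     NaN
add column ship_days_x4 = t['ship_days'] * 4:
  customer  price  ship_days  refund  ship_days_x4
0      Gus     71         14     NaN            56
1      Fay     67          5    59.0            20
2      Gus    153          5     NaN            20
3      Fay    135          3    59.0            12
4     Lena     32          1    21.0             4
5      Gus    288          4     NaN            16
6     Dana     42          5     NaN            20
filter rows where refund > 21:
  customer  price  ship_days  refund  ship_days_x4
1      Fay     67          5    59.0            20
3      Fay    135          3    59.0            12
add column scaled = t['price'] * t['ship_days_x4']:
  customer  price  ship_days  refund  ship_days_x4  scaled
1      Fay     67          5    59.0            20    1340
3      Fay    135          3    59.0            12    1620

1340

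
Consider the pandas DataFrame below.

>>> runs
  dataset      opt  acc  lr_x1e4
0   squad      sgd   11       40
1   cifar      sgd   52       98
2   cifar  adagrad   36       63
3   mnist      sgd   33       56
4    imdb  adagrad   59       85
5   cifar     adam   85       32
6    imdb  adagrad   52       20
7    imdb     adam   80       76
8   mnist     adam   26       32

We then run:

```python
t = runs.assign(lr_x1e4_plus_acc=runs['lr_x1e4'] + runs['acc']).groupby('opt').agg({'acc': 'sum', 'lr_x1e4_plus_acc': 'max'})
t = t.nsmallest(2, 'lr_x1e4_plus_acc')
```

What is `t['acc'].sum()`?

add column lr_x1e4_plus_acc = runs['lr_x1e4'] + runs['acc']:
  dataset      opt  acc  lr_x1e4  lr_x1e4_plus_acc
0   squad      sgd   11       40                51
1   cifar      sgd   52       98               150
2   cifar  adagrad   36       63                99
3   mnist      sgd   33       56                89
4    imdb  adagrad   59       85               144
5   cifar     adam   85       32               117
6    imdb  adagrad   52       20                72
7    imdb     adam   80       76               156
8   mnist     adam   26       32                58
group by opt: sum(acc), max(lr_x1e4_plus_acc):
         acc  lr_x1e4_plus_acc
opt                           
adagrad  147               144
adam     191               156
sgd       96               150
take 2 rows with smallest lr_x1e4_plus_acc:
         acc  lr_x1e4_plus_acc
opt                           
adagrad  147               144
sgd       96               150
Hence 243.

243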